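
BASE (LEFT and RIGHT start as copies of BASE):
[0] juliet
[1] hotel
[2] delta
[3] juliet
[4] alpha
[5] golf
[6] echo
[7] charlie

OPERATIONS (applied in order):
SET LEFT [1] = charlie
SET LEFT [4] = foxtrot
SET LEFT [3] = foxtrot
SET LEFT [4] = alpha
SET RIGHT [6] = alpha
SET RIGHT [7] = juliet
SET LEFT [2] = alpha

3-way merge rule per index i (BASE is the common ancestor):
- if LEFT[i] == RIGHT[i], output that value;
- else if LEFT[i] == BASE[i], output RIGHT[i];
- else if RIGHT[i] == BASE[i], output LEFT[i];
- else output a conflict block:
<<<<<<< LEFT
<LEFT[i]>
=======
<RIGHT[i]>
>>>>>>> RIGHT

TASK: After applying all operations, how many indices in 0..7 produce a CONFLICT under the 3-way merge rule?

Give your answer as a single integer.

Final LEFT:  [juliet, charlie, alpha, foxtrot, alpha, golf, echo, charlie]
Final RIGHT: [juliet, hotel, delta, juliet, alpha, golf, alpha, juliet]
i=0: L=juliet R=juliet -> agree -> juliet
i=1: L=charlie, R=hotel=BASE -> take LEFT -> charlie
i=2: L=alpha, R=delta=BASE -> take LEFT -> alpha
i=3: L=foxtrot, R=juliet=BASE -> take LEFT -> foxtrot
i=4: L=alpha R=alpha -> agree -> alpha
i=5: L=golf R=golf -> agree -> golf
i=6: L=echo=BASE, R=alpha -> take RIGHT -> alpha
i=7: L=charlie=BASE, R=juliet -> take RIGHT -> juliet
Conflict count: 0

Answer: 0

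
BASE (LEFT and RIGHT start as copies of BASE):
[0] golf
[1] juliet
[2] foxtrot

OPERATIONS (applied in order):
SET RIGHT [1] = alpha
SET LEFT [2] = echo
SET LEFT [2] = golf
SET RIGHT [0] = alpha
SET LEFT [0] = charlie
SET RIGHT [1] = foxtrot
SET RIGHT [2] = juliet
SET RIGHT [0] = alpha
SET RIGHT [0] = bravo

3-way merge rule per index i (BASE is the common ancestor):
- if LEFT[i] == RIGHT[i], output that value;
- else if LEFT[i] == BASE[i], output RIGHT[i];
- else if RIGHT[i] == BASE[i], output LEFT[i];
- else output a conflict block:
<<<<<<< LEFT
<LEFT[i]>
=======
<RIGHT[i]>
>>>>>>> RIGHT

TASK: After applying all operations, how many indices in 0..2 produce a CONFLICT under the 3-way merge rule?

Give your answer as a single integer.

Final LEFT:  [charlie, juliet, golf]
Final RIGHT: [bravo, foxtrot, juliet]
i=0: BASE=golf L=charlie R=bravo all differ -> CONFLICT
i=1: L=juliet=BASE, R=foxtrot -> take RIGHT -> foxtrot
i=2: BASE=foxtrot L=golf R=juliet all differ -> CONFLICT
Conflict count: 2

Answer: 2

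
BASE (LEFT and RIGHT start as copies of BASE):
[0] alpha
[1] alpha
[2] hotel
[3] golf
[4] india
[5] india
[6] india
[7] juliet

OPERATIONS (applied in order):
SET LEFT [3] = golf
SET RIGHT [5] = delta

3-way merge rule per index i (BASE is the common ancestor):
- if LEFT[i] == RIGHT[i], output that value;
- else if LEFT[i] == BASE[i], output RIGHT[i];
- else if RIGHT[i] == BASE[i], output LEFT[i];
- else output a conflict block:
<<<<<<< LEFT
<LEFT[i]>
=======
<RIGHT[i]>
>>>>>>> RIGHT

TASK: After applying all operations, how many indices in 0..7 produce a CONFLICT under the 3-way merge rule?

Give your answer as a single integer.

Final LEFT:  [alpha, alpha, hotel, golf, india, india, india, juliet]
Final RIGHT: [alpha, alpha, hotel, golf, india, delta, india, juliet]
i=0: L=alpha R=alpha -> agree -> alpha
i=1: L=alpha R=alpha -> agree -> alpha
i=2: L=hotel R=hotel -> agree -> hotel
i=3: L=golf R=golf -> agree -> golf
i=4: L=india R=india -> agree -> india
i=5: L=india=BASE, R=delta -> take RIGHT -> delta
i=6: L=india R=india -> agree -> india
i=7: L=juliet R=juliet -> agree -> juliet
Conflict count: 0

Answer: 0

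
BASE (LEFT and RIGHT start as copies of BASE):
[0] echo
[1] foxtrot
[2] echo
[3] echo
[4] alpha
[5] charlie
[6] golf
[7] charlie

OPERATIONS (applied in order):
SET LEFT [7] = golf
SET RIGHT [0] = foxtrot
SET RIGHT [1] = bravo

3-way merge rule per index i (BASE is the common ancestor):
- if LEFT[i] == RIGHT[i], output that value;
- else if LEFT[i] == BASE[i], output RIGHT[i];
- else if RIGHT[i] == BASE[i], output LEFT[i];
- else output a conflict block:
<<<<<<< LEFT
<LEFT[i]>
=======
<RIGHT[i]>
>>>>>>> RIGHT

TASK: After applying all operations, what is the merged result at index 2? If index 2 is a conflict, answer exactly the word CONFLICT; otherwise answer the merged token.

Final LEFT:  [echo, foxtrot, echo, echo, alpha, charlie, golf, golf]
Final RIGHT: [foxtrot, bravo, echo, echo, alpha, charlie, golf, charlie]
i=0: L=echo=BASE, R=foxtrot -> take RIGHT -> foxtrot
i=1: L=foxtrot=BASE, R=bravo -> take RIGHT -> bravo
i=2: L=echo R=echo -> agree -> echo
i=3: L=echo R=echo -> agree -> echo
i=4: L=alpha R=alpha -> agree -> alpha
i=5: L=charlie R=charlie -> agree -> charlie
i=6: L=golf R=golf -> agree -> golf
i=7: L=golf, R=charlie=BASE -> take LEFT -> golf
Index 2 -> echo

Answer: echo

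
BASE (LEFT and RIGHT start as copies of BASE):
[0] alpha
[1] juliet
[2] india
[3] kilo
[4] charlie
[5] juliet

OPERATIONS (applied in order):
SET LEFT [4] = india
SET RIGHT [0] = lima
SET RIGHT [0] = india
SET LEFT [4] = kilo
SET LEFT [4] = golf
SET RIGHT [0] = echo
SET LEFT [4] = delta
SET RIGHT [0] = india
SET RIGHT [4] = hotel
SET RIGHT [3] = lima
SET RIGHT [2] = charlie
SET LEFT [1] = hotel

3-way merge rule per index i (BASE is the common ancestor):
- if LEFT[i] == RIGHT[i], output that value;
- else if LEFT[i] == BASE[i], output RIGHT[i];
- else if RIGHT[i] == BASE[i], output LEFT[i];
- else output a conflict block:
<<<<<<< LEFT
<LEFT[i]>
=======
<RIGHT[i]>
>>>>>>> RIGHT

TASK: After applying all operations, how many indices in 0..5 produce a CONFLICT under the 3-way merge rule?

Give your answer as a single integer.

Final LEFT:  [alpha, hotel, india, kilo, delta, juliet]
Final RIGHT: [india, juliet, charlie, lima, hotel, juliet]
i=0: L=alpha=BASE, R=india -> take RIGHT -> india
i=1: L=hotel, R=juliet=BASE -> take LEFT -> hotel
i=2: L=india=BASE, R=charlie -> take RIGHT -> charlie
i=3: L=kilo=BASE, R=lima -> take RIGHT -> lima
i=4: BASE=charlie L=delta R=hotel all differ -> CONFLICT
i=5: L=juliet R=juliet -> agree -> juliet
Conflict count: 1

Answer: 1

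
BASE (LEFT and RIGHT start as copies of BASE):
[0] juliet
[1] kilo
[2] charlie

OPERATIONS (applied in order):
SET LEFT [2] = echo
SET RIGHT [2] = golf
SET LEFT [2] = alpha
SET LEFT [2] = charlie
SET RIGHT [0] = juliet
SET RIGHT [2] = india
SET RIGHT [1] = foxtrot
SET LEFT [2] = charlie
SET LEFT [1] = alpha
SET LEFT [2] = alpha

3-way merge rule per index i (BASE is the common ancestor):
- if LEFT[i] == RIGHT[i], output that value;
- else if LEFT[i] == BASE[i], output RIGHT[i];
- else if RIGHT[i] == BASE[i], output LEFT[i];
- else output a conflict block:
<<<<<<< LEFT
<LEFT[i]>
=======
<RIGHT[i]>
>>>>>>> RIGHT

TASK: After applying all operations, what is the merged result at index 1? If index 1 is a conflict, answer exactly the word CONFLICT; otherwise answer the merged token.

Final LEFT:  [juliet, alpha, alpha]
Final RIGHT: [juliet, foxtrot, india]
i=0: L=juliet R=juliet -> agree -> juliet
i=1: BASE=kilo L=alpha R=foxtrot all differ -> CONFLICT
i=2: BASE=charlie L=alpha R=india all differ -> CONFLICT
Index 1 -> CONFLICT

Answer: CONFLICT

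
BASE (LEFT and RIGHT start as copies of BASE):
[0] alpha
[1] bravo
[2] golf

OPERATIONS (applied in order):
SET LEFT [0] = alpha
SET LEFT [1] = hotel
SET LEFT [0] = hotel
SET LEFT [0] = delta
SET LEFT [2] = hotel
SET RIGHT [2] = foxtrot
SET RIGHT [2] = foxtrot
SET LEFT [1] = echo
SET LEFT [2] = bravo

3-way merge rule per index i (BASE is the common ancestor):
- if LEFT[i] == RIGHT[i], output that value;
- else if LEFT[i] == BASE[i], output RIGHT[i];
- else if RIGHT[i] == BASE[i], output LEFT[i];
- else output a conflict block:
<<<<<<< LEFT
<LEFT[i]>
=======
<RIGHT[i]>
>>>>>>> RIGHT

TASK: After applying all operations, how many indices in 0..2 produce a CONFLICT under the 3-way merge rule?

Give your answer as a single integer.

Answer: 1

Derivation:
Final LEFT:  [delta, echo, bravo]
Final RIGHT: [alpha, bravo, foxtrot]
i=0: L=delta, R=alpha=BASE -> take LEFT -> delta
i=1: L=echo, R=bravo=BASE -> take LEFT -> echo
i=2: BASE=golf L=bravo R=foxtrot all differ -> CONFLICT
Conflict count: 1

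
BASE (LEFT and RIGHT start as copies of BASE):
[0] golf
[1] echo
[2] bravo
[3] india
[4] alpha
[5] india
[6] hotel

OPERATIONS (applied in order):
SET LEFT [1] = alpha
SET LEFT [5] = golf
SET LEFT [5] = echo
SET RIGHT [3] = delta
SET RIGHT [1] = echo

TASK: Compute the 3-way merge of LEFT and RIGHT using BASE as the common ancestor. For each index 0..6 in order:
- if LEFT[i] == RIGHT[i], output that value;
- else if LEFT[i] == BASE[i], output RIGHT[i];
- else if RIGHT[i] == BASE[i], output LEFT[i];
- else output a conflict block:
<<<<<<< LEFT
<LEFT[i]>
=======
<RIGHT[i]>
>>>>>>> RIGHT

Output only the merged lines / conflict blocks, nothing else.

Answer: golf
alpha
bravo
delta
alpha
echo
hotel

Derivation:
Final LEFT:  [golf, alpha, bravo, india, alpha, echo, hotel]
Final RIGHT: [golf, echo, bravo, delta, alpha, india, hotel]
i=0: L=golf R=golf -> agree -> golf
i=1: L=alpha, R=echo=BASE -> take LEFT -> alpha
i=2: L=bravo R=bravo -> agree -> bravo
i=3: L=india=BASE, R=delta -> take RIGHT -> delta
i=4: L=alpha R=alpha -> agree -> alpha
i=5: L=echo, R=india=BASE -> take LEFT -> echo
i=6: L=hotel R=hotel -> agree -> hotel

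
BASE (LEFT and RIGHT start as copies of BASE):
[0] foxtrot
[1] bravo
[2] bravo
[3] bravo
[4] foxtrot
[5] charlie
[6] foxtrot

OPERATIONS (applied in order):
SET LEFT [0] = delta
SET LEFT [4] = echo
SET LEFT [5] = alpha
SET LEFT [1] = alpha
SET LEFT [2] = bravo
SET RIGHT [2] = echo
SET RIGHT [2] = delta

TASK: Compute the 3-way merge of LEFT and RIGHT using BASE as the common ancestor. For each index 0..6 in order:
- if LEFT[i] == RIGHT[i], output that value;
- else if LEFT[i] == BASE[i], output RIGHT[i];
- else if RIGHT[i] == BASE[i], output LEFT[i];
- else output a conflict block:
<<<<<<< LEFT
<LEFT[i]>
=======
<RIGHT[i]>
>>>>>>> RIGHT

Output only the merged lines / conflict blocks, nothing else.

Final LEFT:  [delta, alpha, bravo, bravo, echo, alpha, foxtrot]
Final RIGHT: [foxtrot, bravo, delta, bravo, foxtrot, charlie, foxtrot]
i=0: L=delta, R=foxtrot=BASE -> take LEFT -> delta
i=1: L=alpha, R=bravo=BASE -> take LEFT -> alpha
i=2: L=bravo=BASE, R=delta -> take RIGHT -> delta
i=3: L=bravo R=bravo -> agree -> bravo
i=4: L=echo, R=foxtrot=BASE -> take LEFT -> echo
i=5: L=alpha, R=charlie=BASE -> take LEFT -> alpha
i=6: L=foxtrot R=foxtrot -> agree -> foxtrot

Answer: delta
alpha
delta
bravo
echo
alpha
foxtrot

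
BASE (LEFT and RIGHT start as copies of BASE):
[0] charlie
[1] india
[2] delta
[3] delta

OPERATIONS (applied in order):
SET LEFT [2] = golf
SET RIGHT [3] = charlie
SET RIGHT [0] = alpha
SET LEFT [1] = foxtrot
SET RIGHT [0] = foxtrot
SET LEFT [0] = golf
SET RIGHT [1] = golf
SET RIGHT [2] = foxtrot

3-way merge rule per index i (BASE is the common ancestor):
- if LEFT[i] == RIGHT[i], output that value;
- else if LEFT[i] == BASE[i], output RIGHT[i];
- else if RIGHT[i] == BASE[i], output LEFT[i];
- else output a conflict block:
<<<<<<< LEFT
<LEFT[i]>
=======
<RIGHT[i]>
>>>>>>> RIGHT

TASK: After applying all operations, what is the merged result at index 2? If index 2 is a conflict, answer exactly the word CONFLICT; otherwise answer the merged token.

Final LEFT:  [golf, foxtrot, golf, delta]
Final RIGHT: [foxtrot, golf, foxtrot, charlie]
i=0: BASE=charlie L=golf R=foxtrot all differ -> CONFLICT
i=1: BASE=india L=foxtrot R=golf all differ -> CONFLICT
i=2: BASE=delta L=golf R=foxtrot all differ -> CONFLICT
i=3: L=delta=BASE, R=charlie -> take RIGHT -> charlie
Index 2 -> CONFLICT

Answer: CONFLICT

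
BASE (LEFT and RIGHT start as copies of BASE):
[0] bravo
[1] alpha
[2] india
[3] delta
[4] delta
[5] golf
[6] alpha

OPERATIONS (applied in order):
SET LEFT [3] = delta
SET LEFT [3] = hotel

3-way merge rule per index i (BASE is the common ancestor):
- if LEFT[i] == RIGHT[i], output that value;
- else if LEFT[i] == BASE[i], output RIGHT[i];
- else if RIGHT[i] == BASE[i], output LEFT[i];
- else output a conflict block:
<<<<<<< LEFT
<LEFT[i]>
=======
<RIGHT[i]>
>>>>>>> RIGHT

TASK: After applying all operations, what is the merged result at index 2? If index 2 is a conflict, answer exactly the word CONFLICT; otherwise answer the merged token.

Answer: india

Derivation:
Final LEFT:  [bravo, alpha, india, hotel, delta, golf, alpha]
Final RIGHT: [bravo, alpha, india, delta, delta, golf, alpha]
i=0: L=bravo R=bravo -> agree -> bravo
i=1: L=alpha R=alpha -> agree -> alpha
i=2: L=india R=india -> agree -> india
i=3: L=hotel, R=delta=BASE -> take LEFT -> hotel
i=4: L=delta R=delta -> agree -> delta
i=5: L=golf R=golf -> agree -> golf
i=6: L=alpha R=alpha -> agree -> alpha
Index 2 -> india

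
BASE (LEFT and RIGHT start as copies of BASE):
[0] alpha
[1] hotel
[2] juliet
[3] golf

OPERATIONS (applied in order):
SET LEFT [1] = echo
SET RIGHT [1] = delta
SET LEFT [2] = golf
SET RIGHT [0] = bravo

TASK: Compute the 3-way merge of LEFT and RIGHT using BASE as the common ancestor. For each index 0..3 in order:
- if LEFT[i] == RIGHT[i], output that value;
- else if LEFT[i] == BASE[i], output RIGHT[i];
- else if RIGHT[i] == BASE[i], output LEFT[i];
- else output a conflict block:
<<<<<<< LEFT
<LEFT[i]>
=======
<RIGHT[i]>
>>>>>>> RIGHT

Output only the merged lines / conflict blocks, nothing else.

Answer: bravo
<<<<<<< LEFT
echo
=======
delta
>>>>>>> RIGHT
golf
golf

Derivation:
Final LEFT:  [alpha, echo, golf, golf]
Final RIGHT: [bravo, delta, juliet, golf]
i=0: L=alpha=BASE, R=bravo -> take RIGHT -> bravo
i=1: BASE=hotel L=echo R=delta all differ -> CONFLICT
i=2: L=golf, R=juliet=BASE -> take LEFT -> golf
i=3: L=golf R=golf -> agree -> golf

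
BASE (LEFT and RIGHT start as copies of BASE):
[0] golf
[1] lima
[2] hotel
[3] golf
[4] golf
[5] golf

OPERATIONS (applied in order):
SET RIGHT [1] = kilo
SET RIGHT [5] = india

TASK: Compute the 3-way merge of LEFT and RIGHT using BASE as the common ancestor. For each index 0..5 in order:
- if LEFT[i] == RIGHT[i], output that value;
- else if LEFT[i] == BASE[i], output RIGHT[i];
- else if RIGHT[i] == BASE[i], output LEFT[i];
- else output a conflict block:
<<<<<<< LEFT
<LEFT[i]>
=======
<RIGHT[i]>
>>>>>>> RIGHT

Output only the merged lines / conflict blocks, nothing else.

Final LEFT:  [golf, lima, hotel, golf, golf, golf]
Final RIGHT: [golf, kilo, hotel, golf, golf, india]
i=0: L=golf R=golf -> agree -> golf
i=1: L=lima=BASE, R=kilo -> take RIGHT -> kilo
i=2: L=hotel R=hotel -> agree -> hotel
i=3: L=golf R=golf -> agree -> golf
i=4: L=golf R=golf -> agree -> golf
i=5: L=golf=BASE, R=india -> take RIGHT -> india

Answer: golf
kilo
hotel
golf
golf
india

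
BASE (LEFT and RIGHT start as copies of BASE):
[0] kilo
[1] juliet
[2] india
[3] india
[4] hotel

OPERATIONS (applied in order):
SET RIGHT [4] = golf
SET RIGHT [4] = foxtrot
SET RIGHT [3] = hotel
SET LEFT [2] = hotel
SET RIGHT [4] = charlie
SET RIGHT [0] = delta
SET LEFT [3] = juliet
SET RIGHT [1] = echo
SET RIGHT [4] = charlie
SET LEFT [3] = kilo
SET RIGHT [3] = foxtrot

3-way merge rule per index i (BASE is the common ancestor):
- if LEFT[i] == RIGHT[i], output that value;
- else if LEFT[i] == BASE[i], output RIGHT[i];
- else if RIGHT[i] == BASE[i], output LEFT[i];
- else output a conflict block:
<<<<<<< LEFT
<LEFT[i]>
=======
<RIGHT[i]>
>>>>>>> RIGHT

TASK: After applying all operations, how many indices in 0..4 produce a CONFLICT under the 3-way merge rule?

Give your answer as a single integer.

Answer: 1

Derivation:
Final LEFT:  [kilo, juliet, hotel, kilo, hotel]
Final RIGHT: [delta, echo, india, foxtrot, charlie]
i=0: L=kilo=BASE, R=delta -> take RIGHT -> delta
i=1: L=juliet=BASE, R=echo -> take RIGHT -> echo
i=2: L=hotel, R=india=BASE -> take LEFT -> hotel
i=3: BASE=india L=kilo R=foxtrot all differ -> CONFLICT
i=4: L=hotel=BASE, R=charlie -> take RIGHT -> charlie
Conflict count: 1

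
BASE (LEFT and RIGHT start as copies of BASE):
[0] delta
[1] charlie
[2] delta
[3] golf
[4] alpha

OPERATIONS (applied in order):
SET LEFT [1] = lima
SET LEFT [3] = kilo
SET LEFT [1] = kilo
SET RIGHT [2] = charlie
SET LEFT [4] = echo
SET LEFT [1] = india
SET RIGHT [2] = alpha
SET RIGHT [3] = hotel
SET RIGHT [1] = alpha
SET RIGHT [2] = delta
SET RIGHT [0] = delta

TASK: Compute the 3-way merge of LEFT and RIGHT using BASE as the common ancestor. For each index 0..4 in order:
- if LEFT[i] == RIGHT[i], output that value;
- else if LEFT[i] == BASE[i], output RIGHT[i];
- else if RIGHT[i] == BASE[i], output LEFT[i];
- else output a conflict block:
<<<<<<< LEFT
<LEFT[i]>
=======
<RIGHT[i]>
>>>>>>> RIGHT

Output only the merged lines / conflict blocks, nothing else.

Answer: delta
<<<<<<< LEFT
india
=======
alpha
>>>>>>> RIGHT
delta
<<<<<<< LEFT
kilo
=======
hotel
>>>>>>> RIGHT
echo

Derivation:
Final LEFT:  [delta, india, delta, kilo, echo]
Final RIGHT: [delta, alpha, delta, hotel, alpha]
i=0: L=delta R=delta -> agree -> delta
i=1: BASE=charlie L=india R=alpha all differ -> CONFLICT
i=2: L=delta R=delta -> agree -> delta
i=3: BASE=golf L=kilo R=hotel all differ -> CONFLICT
i=4: L=echo, R=alpha=BASE -> take LEFT -> echo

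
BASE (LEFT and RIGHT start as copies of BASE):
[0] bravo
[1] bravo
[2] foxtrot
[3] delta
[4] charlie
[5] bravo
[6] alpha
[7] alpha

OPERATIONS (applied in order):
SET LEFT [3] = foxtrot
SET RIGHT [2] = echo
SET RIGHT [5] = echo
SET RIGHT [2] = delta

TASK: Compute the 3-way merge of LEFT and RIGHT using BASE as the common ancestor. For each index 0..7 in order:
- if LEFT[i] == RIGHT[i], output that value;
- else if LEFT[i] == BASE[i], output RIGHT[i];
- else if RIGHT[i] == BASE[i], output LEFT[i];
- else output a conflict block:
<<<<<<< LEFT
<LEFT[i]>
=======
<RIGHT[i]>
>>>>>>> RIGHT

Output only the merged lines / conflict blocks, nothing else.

Answer: bravo
bravo
delta
foxtrot
charlie
echo
alpha
alpha

Derivation:
Final LEFT:  [bravo, bravo, foxtrot, foxtrot, charlie, bravo, alpha, alpha]
Final RIGHT: [bravo, bravo, delta, delta, charlie, echo, alpha, alpha]
i=0: L=bravo R=bravo -> agree -> bravo
i=1: L=bravo R=bravo -> agree -> bravo
i=2: L=foxtrot=BASE, R=delta -> take RIGHT -> delta
i=3: L=foxtrot, R=delta=BASE -> take LEFT -> foxtrot
i=4: L=charlie R=charlie -> agree -> charlie
i=5: L=bravo=BASE, R=echo -> take RIGHT -> echo
i=6: L=alpha R=alpha -> agree -> alpha
i=7: L=alpha R=alpha -> agree -> alpha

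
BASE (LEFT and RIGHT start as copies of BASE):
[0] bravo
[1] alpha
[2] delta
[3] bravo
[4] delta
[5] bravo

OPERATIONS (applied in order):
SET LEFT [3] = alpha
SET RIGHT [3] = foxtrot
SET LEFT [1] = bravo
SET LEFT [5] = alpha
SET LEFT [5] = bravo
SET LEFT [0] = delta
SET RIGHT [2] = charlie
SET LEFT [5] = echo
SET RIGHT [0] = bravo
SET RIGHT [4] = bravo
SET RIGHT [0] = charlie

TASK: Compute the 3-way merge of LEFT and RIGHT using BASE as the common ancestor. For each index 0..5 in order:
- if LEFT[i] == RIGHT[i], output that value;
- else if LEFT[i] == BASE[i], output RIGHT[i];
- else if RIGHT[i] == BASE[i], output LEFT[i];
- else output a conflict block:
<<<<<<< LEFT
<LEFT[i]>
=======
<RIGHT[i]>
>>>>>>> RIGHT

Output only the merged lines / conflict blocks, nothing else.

Answer: <<<<<<< LEFT
delta
=======
charlie
>>>>>>> RIGHT
bravo
charlie
<<<<<<< LEFT
alpha
=======
foxtrot
>>>>>>> RIGHT
bravo
echo

Derivation:
Final LEFT:  [delta, bravo, delta, alpha, delta, echo]
Final RIGHT: [charlie, alpha, charlie, foxtrot, bravo, bravo]
i=0: BASE=bravo L=delta R=charlie all differ -> CONFLICT
i=1: L=bravo, R=alpha=BASE -> take LEFT -> bravo
i=2: L=delta=BASE, R=charlie -> take RIGHT -> charlie
i=3: BASE=bravo L=alpha R=foxtrot all differ -> CONFLICT
i=4: L=delta=BASE, R=bravo -> take RIGHT -> bravo
i=5: L=echo, R=bravo=BASE -> take LEFT -> echo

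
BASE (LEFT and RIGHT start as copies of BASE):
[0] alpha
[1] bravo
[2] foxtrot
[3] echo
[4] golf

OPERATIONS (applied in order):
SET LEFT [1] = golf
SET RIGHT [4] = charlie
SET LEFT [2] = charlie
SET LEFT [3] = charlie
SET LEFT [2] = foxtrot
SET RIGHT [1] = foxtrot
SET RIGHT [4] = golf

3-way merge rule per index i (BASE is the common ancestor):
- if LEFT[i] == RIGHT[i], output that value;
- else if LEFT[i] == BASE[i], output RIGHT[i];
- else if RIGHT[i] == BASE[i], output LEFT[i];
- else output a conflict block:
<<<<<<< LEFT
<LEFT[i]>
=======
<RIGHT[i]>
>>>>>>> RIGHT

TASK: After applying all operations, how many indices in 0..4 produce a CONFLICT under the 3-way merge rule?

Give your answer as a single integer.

Answer: 1

Derivation:
Final LEFT:  [alpha, golf, foxtrot, charlie, golf]
Final RIGHT: [alpha, foxtrot, foxtrot, echo, golf]
i=0: L=alpha R=alpha -> agree -> alpha
i=1: BASE=bravo L=golf R=foxtrot all differ -> CONFLICT
i=2: L=foxtrot R=foxtrot -> agree -> foxtrot
i=3: L=charlie, R=echo=BASE -> take LEFT -> charlie
i=4: L=golf R=golf -> agree -> golf
Conflict count: 1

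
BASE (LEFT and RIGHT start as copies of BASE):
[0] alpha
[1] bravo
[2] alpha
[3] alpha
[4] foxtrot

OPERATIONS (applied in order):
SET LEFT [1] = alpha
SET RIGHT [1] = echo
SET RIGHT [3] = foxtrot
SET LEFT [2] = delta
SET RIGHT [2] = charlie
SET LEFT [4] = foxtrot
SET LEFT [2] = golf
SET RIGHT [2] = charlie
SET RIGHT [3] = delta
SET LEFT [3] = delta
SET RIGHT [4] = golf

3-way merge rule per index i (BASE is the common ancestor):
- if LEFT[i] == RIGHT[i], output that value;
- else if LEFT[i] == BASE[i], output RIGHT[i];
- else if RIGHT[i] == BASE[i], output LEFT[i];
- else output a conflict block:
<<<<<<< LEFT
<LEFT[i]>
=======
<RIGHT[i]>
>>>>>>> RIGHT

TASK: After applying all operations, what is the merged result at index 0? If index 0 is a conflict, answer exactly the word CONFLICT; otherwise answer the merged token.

Answer: alpha

Derivation:
Final LEFT:  [alpha, alpha, golf, delta, foxtrot]
Final RIGHT: [alpha, echo, charlie, delta, golf]
i=0: L=alpha R=alpha -> agree -> alpha
i=1: BASE=bravo L=alpha R=echo all differ -> CONFLICT
i=2: BASE=alpha L=golf R=charlie all differ -> CONFLICT
i=3: L=delta R=delta -> agree -> delta
i=4: L=foxtrot=BASE, R=golf -> take RIGHT -> golf
Index 0 -> alpha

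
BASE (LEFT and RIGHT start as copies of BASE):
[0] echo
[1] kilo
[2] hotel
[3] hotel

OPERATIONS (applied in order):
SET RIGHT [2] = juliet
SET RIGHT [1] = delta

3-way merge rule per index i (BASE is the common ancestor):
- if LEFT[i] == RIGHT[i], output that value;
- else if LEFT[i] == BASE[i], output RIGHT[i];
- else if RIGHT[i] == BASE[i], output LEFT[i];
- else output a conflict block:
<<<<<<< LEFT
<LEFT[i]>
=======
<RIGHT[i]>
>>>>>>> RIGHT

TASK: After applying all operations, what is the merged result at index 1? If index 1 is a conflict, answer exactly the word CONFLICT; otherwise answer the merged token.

Answer: delta

Derivation:
Final LEFT:  [echo, kilo, hotel, hotel]
Final RIGHT: [echo, delta, juliet, hotel]
i=0: L=echo R=echo -> agree -> echo
i=1: L=kilo=BASE, R=delta -> take RIGHT -> delta
i=2: L=hotel=BASE, R=juliet -> take RIGHT -> juliet
i=3: L=hotel R=hotel -> agree -> hotel
Index 1 -> delta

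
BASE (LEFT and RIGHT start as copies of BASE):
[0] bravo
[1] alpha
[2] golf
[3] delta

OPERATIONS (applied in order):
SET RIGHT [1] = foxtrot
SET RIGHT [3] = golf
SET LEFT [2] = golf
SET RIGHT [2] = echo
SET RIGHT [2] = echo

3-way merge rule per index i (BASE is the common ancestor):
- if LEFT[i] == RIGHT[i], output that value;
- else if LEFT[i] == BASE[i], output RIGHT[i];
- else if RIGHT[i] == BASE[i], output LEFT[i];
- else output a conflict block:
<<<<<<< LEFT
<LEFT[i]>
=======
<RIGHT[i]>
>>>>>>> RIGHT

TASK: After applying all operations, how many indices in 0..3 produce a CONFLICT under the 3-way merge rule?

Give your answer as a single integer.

Answer: 0

Derivation:
Final LEFT:  [bravo, alpha, golf, delta]
Final RIGHT: [bravo, foxtrot, echo, golf]
i=0: L=bravo R=bravo -> agree -> bravo
i=1: L=alpha=BASE, R=foxtrot -> take RIGHT -> foxtrot
i=2: L=golf=BASE, R=echo -> take RIGHT -> echo
i=3: L=delta=BASE, R=golf -> take RIGHT -> golf
Conflict count: 0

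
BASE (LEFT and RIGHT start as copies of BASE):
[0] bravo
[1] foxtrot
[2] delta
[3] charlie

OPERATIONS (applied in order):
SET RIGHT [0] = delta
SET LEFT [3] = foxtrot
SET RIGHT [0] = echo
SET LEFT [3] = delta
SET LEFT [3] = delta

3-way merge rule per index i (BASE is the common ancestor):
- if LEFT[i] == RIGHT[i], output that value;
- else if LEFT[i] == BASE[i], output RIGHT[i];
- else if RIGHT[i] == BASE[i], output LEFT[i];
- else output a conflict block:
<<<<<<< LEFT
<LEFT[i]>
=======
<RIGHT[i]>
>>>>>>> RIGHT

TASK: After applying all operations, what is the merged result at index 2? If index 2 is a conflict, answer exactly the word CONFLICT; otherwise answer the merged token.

Final LEFT:  [bravo, foxtrot, delta, delta]
Final RIGHT: [echo, foxtrot, delta, charlie]
i=0: L=bravo=BASE, R=echo -> take RIGHT -> echo
i=1: L=foxtrot R=foxtrot -> agree -> foxtrot
i=2: L=delta R=delta -> agree -> delta
i=3: L=delta, R=charlie=BASE -> take LEFT -> delta
Index 2 -> delta

Answer: delta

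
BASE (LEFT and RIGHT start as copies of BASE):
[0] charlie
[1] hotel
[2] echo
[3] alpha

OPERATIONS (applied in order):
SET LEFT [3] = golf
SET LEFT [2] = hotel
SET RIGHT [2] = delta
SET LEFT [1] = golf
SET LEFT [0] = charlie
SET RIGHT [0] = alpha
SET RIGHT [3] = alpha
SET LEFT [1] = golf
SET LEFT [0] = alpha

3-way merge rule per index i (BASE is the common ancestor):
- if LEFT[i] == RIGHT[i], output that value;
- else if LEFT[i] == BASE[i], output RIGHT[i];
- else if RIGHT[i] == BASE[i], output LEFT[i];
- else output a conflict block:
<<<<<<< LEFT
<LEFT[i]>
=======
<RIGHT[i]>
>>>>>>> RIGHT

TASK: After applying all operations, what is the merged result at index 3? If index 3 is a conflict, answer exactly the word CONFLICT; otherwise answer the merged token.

Answer: golf

Derivation:
Final LEFT:  [alpha, golf, hotel, golf]
Final RIGHT: [alpha, hotel, delta, alpha]
i=0: L=alpha R=alpha -> agree -> alpha
i=1: L=golf, R=hotel=BASE -> take LEFT -> golf
i=2: BASE=echo L=hotel R=delta all differ -> CONFLICT
i=3: L=golf, R=alpha=BASE -> take LEFT -> golf
Index 3 -> golf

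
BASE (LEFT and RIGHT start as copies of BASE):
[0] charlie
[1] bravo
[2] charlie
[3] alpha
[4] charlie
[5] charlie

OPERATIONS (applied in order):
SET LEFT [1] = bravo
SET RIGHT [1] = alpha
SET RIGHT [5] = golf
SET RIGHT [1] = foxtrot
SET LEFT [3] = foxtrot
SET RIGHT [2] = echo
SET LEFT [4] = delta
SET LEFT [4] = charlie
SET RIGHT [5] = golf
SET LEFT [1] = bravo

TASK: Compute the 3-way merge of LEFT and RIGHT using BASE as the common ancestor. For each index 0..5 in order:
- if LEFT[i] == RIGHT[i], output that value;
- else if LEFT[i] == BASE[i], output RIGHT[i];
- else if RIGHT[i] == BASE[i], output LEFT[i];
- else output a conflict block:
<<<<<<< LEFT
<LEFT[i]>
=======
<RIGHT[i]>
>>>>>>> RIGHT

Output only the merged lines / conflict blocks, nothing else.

Answer: charlie
foxtrot
echo
foxtrot
charlie
golf

Derivation:
Final LEFT:  [charlie, bravo, charlie, foxtrot, charlie, charlie]
Final RIGHT: [charlie, foxtrot, echo, alpha, charlie, golf]
i=0: L=charlie R=charlie -> agree -> charlie
i=1: L=bravo=BASE, R=foxtrot -> take RIGHT -> foxtrot
i=2: L=charlie=BASE, R=echo -> take RIGHT -> echo
i=3: L=foxtrot, R=alpha=BASE -> take LEFT -> foxtrot
i=4: L=charlie R=charlie -> agree -> charlie
i=5: L=charlie=BASE, R=golf -> take RIGHT -> golf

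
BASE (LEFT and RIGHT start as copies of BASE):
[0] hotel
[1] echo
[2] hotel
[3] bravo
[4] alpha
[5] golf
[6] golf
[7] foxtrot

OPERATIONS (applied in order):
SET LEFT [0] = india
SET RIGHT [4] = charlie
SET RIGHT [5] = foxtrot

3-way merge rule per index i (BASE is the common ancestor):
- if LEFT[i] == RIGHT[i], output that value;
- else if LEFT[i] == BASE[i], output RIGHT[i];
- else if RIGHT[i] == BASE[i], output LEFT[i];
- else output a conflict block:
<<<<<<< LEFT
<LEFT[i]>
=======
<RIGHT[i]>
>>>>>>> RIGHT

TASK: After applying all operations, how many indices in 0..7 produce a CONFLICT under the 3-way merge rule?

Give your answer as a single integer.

Final LEFT:  [india, echo, hotel, bravo, alpha, golf, golf, foxtrot]
Final RIGHT: [hotel, echo, hotel, bravo, charlie, foxtrot, golf, foxtrot]
i=0: L=india, R=hotel=BASE -> take LEFT -> india
i=1: L=echo R=echo -> agree -> echo
i=2: L=hotel R=hotel -> agree -> hotel
i=3: L=bravo R=bravo -> agree -> bravo
i=4: L=alpha=BASE, R=charlie -> take RIGHT -> charlie
i=5: L=golf=BASE, R=foxtrot -> take RIGHT -> foxtrot
i=6: L=golf R=golf -> agree -> golf
i=7: L=foxtrot R=foxtrot -> agree -> foxtrot
Conflict count: 0

Answer: 0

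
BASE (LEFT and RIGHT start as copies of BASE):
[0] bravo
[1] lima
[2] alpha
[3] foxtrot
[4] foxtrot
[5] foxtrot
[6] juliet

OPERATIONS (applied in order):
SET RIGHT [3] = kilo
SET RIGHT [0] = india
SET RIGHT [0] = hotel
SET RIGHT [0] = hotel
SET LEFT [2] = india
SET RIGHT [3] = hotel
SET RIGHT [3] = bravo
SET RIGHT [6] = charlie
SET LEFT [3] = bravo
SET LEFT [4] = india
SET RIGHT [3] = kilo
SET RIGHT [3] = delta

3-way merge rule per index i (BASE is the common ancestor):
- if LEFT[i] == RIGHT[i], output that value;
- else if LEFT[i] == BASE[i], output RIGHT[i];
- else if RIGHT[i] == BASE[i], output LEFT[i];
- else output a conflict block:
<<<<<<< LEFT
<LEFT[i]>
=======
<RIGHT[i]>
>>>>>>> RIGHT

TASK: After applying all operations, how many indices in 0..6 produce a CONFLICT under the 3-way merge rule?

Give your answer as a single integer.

Final LEFT:  [bravo, lima, india, bravo, india, foxtrot, juliet]
Final RIGHT: [hotel, lima, alpha, delta, foxtrot, foxtrot, charlie]
i=0: L=bravo=BASE, R=hotel -> take RIGHT -> hotel
i=1: L=lima R=lima -> agree -> lima
i=2: L=india, R=alpha=BASE -> take LEFT -> india
i=3: BASE=foxtrot L=bravo R=delta all differ -> CONFLICT
i=4: L=india, R=foxtrot=BASE -> take LEFT -> india
i=5: L=foxtrot R=foxtrot -> agree -> foxtrot
i=6: L=juliet=BASE, R=charlie -> take RIGHT -> charlie
Conflict count: 1

Answer: 1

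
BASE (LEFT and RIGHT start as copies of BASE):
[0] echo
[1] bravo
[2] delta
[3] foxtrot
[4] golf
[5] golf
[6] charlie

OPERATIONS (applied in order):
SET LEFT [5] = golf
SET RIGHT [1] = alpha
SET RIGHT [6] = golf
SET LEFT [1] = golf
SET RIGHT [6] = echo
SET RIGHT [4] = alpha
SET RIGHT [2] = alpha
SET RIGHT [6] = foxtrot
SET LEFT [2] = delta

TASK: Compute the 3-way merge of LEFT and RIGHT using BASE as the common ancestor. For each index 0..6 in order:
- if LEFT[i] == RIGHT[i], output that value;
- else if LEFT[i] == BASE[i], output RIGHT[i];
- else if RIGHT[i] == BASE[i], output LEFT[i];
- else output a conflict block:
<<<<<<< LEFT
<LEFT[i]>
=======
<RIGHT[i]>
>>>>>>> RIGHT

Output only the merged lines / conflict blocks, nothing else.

Answer: echo
<<<<<<< LEFT
golf
=======
alpha
>>>>>>> RIGHT
alpha
foxtrot
alpha
golf
foxtrot

Derivation:
Final LEFT:  [echo, golf, delta, foxtrot, golf, golf, charlie]
Final RIGHT: [echo, alpha, alpha, foxtrot, alpha, golf, foxtrot]
i=0: L=echo R=echo -> agree -> echo
i=1: BASE=bravo L=golf R=alpha all differ -> CONFLICT
i=2: L=delta=BASE, R=alpha -> take RIGHT -> alpha
i=3: L=foxtrot R=foxtrot -> agree -> foxtrot
i=4: L=golf=BASE, R=alpha -> take RIGHT -> alpha
i=5: L=golf R=golf -> agree -> golf
i=6: L=charlie=BASE, R=foxtrot -> take RIGHT -> foxtrot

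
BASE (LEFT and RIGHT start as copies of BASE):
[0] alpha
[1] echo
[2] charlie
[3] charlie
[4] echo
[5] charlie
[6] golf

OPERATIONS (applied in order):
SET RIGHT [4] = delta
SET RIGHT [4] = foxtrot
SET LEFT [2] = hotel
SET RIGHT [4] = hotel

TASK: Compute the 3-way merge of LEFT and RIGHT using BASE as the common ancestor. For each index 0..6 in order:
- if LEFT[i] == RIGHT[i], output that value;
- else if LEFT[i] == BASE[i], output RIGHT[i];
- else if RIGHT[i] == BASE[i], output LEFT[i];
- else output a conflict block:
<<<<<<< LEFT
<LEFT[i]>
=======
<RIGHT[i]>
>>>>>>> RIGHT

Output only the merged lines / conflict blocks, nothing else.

Answer: alpha
echo
hotel
charlie
hotel
charlie
golf

Derivation:
Final LEFT:  [alpha, echo, hotel, charlie, echo, charlie, golf]
Final RIGHT: [alpha, echo, charlie, charlie, hotel, charlie, golf]
i=0: L=alpha R=alpha -> agree -> alpha
i=1: L=echo R=echo -> agree -> echo
i=2: L=hotel, R=charlie=BASE -> take LEFT -> hotel
i=3: L=charlie R=charlie -> agree -> charlie
i=4: L=echo=BASE, R=hotel -> take RIGHT -> hotel
i=5: L=charlie R=charlie -> agree -> charlie
i=6: L=golf R=golf -> agree -> golf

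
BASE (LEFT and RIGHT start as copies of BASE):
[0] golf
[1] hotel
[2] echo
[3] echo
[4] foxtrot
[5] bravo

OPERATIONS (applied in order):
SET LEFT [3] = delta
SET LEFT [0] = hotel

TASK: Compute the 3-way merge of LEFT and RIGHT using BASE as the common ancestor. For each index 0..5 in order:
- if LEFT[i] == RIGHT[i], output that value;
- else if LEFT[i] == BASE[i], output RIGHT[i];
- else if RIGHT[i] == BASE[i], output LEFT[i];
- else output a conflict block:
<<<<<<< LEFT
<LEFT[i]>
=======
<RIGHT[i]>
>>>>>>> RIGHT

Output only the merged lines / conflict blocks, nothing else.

Final LEFT:  [hotel, hotel, echo, delta, foxtrot, bravo]
Final RIGHT: [golf, hotel, echo, echo, foxtrot, bravo]
i=0: L=hotel, R=golf=BASE -> take LEFT -> hotel
i=1: L=hotel R=hotel -> agree -> hotel
i=2: L=echo R=echo -> agree -> echo
i=3: L=delta, R=echo=BASE -> take LEFT -> delta
i=4: L=foxtrot R=foxtrot -> agree -> foxtrot
i=5: L=bravo R=bravo -> agree -> bravo

Answer: hotel
hotel
echo
delta
foxtrot
bravo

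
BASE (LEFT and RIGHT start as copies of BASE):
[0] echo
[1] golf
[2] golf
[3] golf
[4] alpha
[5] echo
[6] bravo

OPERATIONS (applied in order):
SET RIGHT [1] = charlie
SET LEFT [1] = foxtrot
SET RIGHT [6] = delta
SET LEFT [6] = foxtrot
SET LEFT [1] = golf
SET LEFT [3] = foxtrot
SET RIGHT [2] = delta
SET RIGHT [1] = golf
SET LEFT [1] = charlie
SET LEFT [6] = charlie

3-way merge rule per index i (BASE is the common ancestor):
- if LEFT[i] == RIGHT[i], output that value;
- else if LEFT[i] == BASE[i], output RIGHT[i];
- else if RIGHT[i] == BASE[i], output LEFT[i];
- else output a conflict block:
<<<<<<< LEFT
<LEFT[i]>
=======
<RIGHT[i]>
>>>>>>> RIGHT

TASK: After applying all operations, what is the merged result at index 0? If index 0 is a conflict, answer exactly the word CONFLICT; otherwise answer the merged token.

Final LEFT:  [echo, charlie, golf, foxtrot, alpha, echo, charlie]
Final RIGHT: [echo, golf, delta, golf, alpha, echo, delta]
i=0: L=echo R=echo -> agree -> echo
i=1: L=charlie, R=golf=BASE -> take LEFT -> charlie
i=2: L=golf=BASE, R=delta -> take RIGHT -> delta
i=3: L=foxtrot, R=golf=BASE -> take LEFT -> foxtrot
i=4: L=alpha R=alpha -> agree -> alpha
i=5: L=echo R=echo -> agree -> echo
i=6: BASE=bravo L=charlie R=delta all differ -> CONFLICT
Index 0 -> echo

Answer: echo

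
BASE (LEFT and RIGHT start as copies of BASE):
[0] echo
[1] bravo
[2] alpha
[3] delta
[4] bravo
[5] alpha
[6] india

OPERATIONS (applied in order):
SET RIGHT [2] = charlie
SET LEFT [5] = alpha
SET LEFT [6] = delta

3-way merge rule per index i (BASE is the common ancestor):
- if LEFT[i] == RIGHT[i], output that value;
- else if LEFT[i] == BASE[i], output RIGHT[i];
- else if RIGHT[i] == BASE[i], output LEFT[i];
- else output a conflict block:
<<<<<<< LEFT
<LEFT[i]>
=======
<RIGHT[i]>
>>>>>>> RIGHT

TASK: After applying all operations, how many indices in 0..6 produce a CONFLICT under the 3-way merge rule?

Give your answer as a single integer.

Final LEFT:  [echo, bravo, alpha, delta, bravo, alpha, delta]
Final RIGHT: [echo, bravo, charlie, delta, bravo, alpha, india]
i=0: L=echo R=echo -> agree -> echo
i=1: L=bravo R=bravo -> agree -> bravo
i=2: L=alpha=BASE, R=charlie -> take RIGHT -> charlie
i=3: L=delta R=delta -> agree -> delta
i=4: L=bravo R=bravo -> agree -> bravo
i=5: L=alpha R=alpha -> agree -> alpha
i=6: L=delta, R=india=BASE -> take LEFT -> delta
Conflict count: 0

Answer: 0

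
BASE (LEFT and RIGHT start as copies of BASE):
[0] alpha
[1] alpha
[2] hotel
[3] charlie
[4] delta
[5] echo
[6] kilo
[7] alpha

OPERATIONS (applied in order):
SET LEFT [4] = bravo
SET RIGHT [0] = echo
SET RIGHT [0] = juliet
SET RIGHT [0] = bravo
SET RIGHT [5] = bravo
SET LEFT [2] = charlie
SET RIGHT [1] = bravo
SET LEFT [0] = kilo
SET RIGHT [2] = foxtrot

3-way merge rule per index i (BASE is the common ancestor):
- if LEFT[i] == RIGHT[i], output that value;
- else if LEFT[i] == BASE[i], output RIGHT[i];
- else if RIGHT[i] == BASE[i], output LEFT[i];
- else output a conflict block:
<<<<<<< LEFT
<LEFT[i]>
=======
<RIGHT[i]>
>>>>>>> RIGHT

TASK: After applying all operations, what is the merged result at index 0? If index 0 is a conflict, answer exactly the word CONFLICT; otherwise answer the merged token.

Answer: CONFLICT

Derivation:
Final LEFT:  [kilo, alpha, charlie, charlie, bravo, echo, kilo, alpha]
Final RIGHT: [bravo, bravo, foxtrot, charlie, delta, bravo, kilo, alpha]
i=0: BASE=alpha L=kilo R=bravo all differ -> CONFLICT
i=1: L=alpha=BASE, R=bravo -> take RIGHT -> bravo
i=2: BASE=hotel L=charlie R=foxtrot all differ -> CONFLICT
i=3: L=charlie R=charlie -> agree -> charlie
i=4: L=bravo, R=delta=BASE -> take LEFT -> bravo
i=5: L=echo=BASE, R=bravo -> take RIGHT -> bravo
i=6: L=kilo R=kilo -> agree -> kilo
i=7: L=alpha R=alpha -> agree -> alpha
Index 0 -> CONFLICT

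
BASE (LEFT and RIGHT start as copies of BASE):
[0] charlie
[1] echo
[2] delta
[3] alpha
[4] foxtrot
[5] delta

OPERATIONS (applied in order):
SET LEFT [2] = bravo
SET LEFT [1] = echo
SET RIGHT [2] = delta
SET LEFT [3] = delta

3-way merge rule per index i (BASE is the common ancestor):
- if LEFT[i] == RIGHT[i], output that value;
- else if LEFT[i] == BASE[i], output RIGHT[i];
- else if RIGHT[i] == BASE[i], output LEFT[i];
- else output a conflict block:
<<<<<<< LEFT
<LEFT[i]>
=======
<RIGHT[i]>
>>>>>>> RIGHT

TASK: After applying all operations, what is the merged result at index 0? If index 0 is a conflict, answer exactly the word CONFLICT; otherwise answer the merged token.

Final LEFT:  [charlie, echo, bravo, delta, foxtrot, delta]
Final RIGHT: [charlie, echo, delta, alpha, foxtrot, delta]
i=0: L=charlie R=charlie -> agree -> charlie
i=1: L=echo R=echo -> agree -> echo
i=2: L=bravo, R=delta=BASE -> take LEFT -> bravo
i=3: L=delta, R=alpha=BASE -> take LEFT -> delta
i=4: L=foxtrot R=foxtrot -> agree -> foxtrot
i=5: L=delta R=delta -> agree -> delta
Index 0 -> charlie

Answer: charlie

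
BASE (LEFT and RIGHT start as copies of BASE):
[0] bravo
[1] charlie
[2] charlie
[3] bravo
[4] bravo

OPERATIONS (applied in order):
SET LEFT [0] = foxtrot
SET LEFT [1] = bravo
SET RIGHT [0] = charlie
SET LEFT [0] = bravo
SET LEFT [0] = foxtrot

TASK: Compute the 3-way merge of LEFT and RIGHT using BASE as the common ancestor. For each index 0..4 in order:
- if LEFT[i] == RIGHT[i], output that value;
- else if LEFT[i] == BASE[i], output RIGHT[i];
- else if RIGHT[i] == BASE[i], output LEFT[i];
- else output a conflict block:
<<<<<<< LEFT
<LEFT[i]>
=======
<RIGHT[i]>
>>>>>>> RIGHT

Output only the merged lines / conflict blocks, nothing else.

Answer: <<<<<<< LEFT
foxtrot
=======
charlie
>>>>>>> RIGHT
bravo
charlie
bravo
bravo

Derivation:
Final LEFT:  [foxtrot, bravo, charlie, bravo, bravo]
Final RIGHT: [charlie, charlie, charlie, bravo, bravo]
i=0: BASE=bravo L=foxtrot R=charlie all differ -> CONFLICT
i=1: L=bravo, R=charlie=BASE -> take LEFT -> bravo
i=2: L=charlie R=charlie -> agree -> charlie
i=3: L=bravo R=bravo -> agree -> bravo
i=4: L=bravo R=bravo -> agree -> bravo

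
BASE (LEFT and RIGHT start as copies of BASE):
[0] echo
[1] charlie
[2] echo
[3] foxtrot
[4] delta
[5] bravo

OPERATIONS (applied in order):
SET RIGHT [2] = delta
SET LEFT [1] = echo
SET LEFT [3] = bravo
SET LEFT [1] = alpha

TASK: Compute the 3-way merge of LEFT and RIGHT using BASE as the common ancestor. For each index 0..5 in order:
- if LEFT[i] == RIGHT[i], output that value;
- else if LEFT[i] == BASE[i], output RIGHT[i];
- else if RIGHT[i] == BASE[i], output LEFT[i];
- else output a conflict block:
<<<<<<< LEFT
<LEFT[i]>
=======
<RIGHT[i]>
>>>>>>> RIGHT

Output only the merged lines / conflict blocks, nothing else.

Answer: echo
alpha
delta
bravo
delta
bravo

Derivation:
Final LEFT:  [echo, alpha, echo, bravo, delta, bravo]
Final RIGHT: [echo, charlie, delta, foxtrot, delta, bravo]
i=0: L=echo R=echo -> agree -> echo
i=1: L=alpha, R=charlie=BASE -> take LEFT -> alpha
i=2: L=echo=BASE, R=delta -> take RIGHT -> delta
i=3: L=bravo, R=foxtrot=BASE -> take LEFT -> bravo
i=4: L=delta R=delta -> agree -> delta
i=5: L=bravo R=bravo -> agree -> bravo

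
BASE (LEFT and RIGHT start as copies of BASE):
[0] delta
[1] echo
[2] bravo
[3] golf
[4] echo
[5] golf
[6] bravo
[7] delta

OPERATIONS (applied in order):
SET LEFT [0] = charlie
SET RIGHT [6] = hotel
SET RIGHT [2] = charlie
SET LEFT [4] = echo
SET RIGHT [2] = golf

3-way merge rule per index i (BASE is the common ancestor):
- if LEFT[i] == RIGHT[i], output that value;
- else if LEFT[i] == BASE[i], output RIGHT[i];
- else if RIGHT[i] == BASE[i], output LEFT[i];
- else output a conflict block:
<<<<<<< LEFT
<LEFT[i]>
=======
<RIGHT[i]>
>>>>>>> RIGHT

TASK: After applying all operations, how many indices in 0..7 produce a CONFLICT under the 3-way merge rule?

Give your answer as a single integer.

Final LEFT:  [charlie, echo, bravo, golf, echo, golf, bravo, delta]
Final RIGHT: [delta, echo, golf, golf, echo, golf, hotel, delta]
i=0: L=charlie, R=delta=BASE -> take LEFT -> charlie
i=1: L=echo R=echo -> agree -> echo
i=2: L=bravo=BASE, R=golf -> take RIGHT -> golf
i=3: L=golf R=golf -> agree -> golf
i=4: L=echo R=echo -> agree -> echo
i=5: L=golf R=golf -> agree -> golf
i=6: L=bravo=BASE, R=hotel -> take RIGHT -> hotel
i=7: L=delta R=delta -> agree -> delta
Conflict count: 0

Answer: 0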